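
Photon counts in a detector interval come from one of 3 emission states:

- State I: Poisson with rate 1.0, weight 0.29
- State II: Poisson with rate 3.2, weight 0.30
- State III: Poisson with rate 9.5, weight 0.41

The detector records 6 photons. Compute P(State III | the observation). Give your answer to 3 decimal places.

Apply Bayes' rule: the posterior for each component is proportional to its prior times its likelihood at x.
Evaluate each component's likelihood at the observed value:
  L_I = 0.000510944
  L_II = 0.060789
  L_III = 0.0764208
Weight by the priors:
  P(Z=I)·L_I = 0.29 × 0.000510944 = 0.000148174
  P(Z=II)·L_II = 0.30 × 0.060789 = 0.0182367
  P(Z=III)·L_III = 0.41 × 0.0764208 = 0.0313325
Denominator: 0.000148174 + 0.0182367 + 0.0313325 = 0.0497174
So the posterior for State III is 0.0313325 / 0.0497174 ≈ 0.630.

0.630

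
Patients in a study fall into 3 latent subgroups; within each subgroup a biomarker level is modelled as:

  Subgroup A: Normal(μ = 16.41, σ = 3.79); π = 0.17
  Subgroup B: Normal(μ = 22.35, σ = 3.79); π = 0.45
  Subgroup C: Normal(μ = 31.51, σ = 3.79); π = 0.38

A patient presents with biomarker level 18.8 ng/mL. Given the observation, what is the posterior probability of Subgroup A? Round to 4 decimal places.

0.3234

By Bayes' theorem, P(k | x) = P(Z=k) f_k(x) / Σ_j P(Z=j) f_j(x).
Normal densities:
  L_A = (1/(3.79·√(2π)))·exp(−(18.8−16.41)²/(2·3.79²)) = 0.105262·exp(-0.19883) = 0.0862818
  L_B = (1/(3.79·√(2π)))·exp(−(18.8−22.35)²/(2·3.79²)) = 0.105262·exp(-0.43868) = 0.067882
  L_C = (1/(3.79·√(2π)))·exp(−(18.8−31.51)²/(2·3.79²)) = 0.105262·exp(-5.62319) = 0.000380321
Unnormalised posteriors:
  P(Z=A)·L_A = 0.17 × 0.0862818 = 0.0146679
  P(Z=B)·L_B = 0.45 × 0.067882 = 0.0305469
  P(Z=C)·L_C = 0.38 × 0.000380321 = 0.000144522
Normaliser: 0.0146679 + 0.0305469 + 0.000144522 = 0.0453593
Responsibility of Subgroup A: 0.0146679 / 0.0453593 ≈ 0.3234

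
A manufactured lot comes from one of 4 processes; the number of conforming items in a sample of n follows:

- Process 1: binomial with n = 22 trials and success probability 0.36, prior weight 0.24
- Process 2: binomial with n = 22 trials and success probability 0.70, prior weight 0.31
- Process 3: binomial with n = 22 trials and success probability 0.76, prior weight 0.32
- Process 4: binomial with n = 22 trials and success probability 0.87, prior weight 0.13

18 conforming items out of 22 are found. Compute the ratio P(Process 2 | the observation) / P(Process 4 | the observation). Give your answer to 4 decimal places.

Only the two components matter; the odds are (π_i f_i(x)) / (π_j f_j(x)).
Evaluate each component's likelihood at the observed value:
  L_1 = 1.26584e-05
  L_2 = 0.0964859
  L_3 = 0.173662
  L_4 = 0.170347
Odds = (0.31/0.13) × (0.0964859/0.170347) = 2.38462 × 0.566409 ≈ 1.3507

1.3507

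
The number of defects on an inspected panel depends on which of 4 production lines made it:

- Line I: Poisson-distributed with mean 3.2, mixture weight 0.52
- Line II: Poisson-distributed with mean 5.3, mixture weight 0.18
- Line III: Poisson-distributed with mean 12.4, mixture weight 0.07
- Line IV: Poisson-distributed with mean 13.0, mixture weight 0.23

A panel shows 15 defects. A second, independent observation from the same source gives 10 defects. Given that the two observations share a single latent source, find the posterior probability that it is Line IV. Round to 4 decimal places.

By Bayes' theorem, P(k | x) = P(Z=k) f_k(x) / Σ_j P(Z=j) f_j(x).
Since both observations come from the same component, the likelihood for component k is f_k(x₁)·f_k(x₂).
  p_I = [e^(−3.2)·3.2^15/15! = 1.17763e-06] × [0.00126472] = 1.48937e-09
  p_II = [e^(−5.3)·5.3^15/15! = 0.000279176] × [0.0240566] = 6.71603e-06
  p_III = [e^(−12.4)·12.4^15/15! = 0.079355] × [0.0975444] = 0.00774063
  p_IV = [e^(−13.0)·13.0^15/15! = 0.0884754] × [0.0858702] = 0.00759739
Weight by the priors:
  P(Z=I)·p_I = 0.52 × 1.48937e-09 = 7.74472e-10
  P(Z=II)·p_II = 0.18 × 6.71603e-06 = 1.20889e-06
  P(Z=III)·p_III = 0.07 × 0.00774063 = 0.000541844
  P(Z=IV)·p_IV = 0.23 × 0.00759739 = 0.0017474
Normaliser: 7.74472e-10 + 1.20889e-06 + 0.000541844 + 0.0017474 = 0.00229045
Responsibility of Line IV: 0.0017474 / 0.00229045 ≈ 0.7629

0.7629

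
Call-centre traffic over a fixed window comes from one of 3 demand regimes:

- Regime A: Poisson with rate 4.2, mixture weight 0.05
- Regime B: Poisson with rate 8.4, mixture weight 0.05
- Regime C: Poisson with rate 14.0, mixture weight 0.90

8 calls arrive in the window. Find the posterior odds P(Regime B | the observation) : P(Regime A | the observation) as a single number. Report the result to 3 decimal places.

3.839

Only the two components matter; the odds are (w_i f_i(x)) / (w_j f_j(x)).
Poisson probabilities:
  L_A = 0.0360111
  L_B = 0.138242
  L_C = 0.0304355
Odds = (0.05/0.05) × (0.138242/0.0360111) = 1 × 3.83887 ≈ 3.839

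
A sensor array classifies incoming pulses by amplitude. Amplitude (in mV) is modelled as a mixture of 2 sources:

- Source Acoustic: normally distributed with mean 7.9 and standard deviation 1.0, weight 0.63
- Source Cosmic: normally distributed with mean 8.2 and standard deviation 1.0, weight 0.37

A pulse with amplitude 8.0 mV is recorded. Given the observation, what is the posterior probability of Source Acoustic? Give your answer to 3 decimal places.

0.633

By Bayes' theorem, P(k | x) = π_k f_k(x) / Σ_j π_j f_j(x).
Component likelihoods at x = 8.0 mV:
  f_Acoustic = (1/(1.0·√(2π)))·exp(−(8.0−7.9)²/(2·1.0²)) = 0.398942·exp(-0.00500) = 0.396953
  f_Cosmic = (1/(1.0·√(2π)))·exp(−(8.0−8.2)²/(2·1.0²)) = 0.398942·exp(-0.02000) = 0.391043
Weight by the priors:
  π_Acoustic·f_Acoustic = 0.63 × 0.396953 = 0.25008
  π_Cosmic·f_Cosmic = 0.37 × 0.391043 = 0.144686
Denominator: 0.25008 + 0.144686 = 0.394766
So the posterior for Source Acoustic is 0.25008 / 0.394766 ≈ 0.633.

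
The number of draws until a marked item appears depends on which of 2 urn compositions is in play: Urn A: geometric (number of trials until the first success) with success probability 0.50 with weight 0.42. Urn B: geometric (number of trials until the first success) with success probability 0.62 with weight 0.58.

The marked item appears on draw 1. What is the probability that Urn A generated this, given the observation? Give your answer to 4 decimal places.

0.3687

The responsibility of component k is w_k f_k(x) divided by Σ_j w_j f_j(x).
Evaluate each component's likelihood at the observed value:
  L_A = 0.50·(1−0.50)^0 = 0.50·1 = 0.5
  L_B = 0.62·(1−0.62)^0 = 0.62·1 = 0.62
Unnormalised posteriors:
  w_A·L_A = 0.42 × 0.5 = 0.21
  w_B·L_B = 0.58 × 0.62 = 0.3596
Marginal: 0.21 + 0.3596 = 0.5696
So the posterior for Urn A is 0.21 / 0.5696 ≈ 0.3687.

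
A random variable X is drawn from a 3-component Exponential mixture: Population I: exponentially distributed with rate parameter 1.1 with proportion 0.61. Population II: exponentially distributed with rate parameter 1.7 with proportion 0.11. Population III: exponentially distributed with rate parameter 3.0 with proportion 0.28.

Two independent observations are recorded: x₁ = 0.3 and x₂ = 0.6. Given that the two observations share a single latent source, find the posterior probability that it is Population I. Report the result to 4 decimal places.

P(component k | x) = P(Z=k)·f_k(x) / marginal(x), where marginal(x) = Σ_j P(Z=j)·f_j(x).
Since both observations come from the same component, the likelihood for component k is f_k(x₁)·f_k(x₂).
  f_I = [1.1·e^(−1.1·0.3) = 1.1·e^(−0.3300) = 0.790816] × [0.568536] = 0.449608
  f_II = [1.7·e^(−1.7·0.3) = 1.7·e^(−0.5100) = 1.02084] × [0.613011] = 0.625788
  f_III = [3.0·e^(−3.0·0.3) = 3.0·e^(−0.9000) = 1.21971] × [0.495897] = 0.60485
Unnormalised posteriors:
  P(Z=I)·f_I = 0.61 × 0.449608 = 0.274261
  P(Z=II)·f_II = 0.11 × 0.625788 = 0.0688367
  P(Z=III)·f_III = 0.28 × 0.60485 = 0.169358
Evidence: 0.274261 + 0.0688367 + 0.169358 = 0.512455
P(Population I | x) = 0.274261 / 0.512455 ≈ 0.5352

0.5352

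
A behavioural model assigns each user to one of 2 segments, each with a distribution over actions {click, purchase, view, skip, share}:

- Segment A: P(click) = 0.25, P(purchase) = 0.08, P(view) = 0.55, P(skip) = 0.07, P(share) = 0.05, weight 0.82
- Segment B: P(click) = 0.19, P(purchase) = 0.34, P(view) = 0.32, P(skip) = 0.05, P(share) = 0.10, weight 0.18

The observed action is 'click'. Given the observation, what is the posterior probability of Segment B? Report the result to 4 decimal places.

0.1430

P(component k | x) = π_k·f_k(x) / marginal(x), where marginal(x) = Σ_j π_j·f_j(x).
Categorical probabilities:
  p_A = 0.25
  p_B = 0.19
Weight by the priors:
  π_A·p_A = 0.82 × 0.25 = 0.205
  π_B·p_B = 0.18 × 0.19 = 0.0342
Evidence: 0.205 + 0.0342 = 0.2392
So the posterior for Segment B is 0.0342 / 0.2392 ≈ 0.1430.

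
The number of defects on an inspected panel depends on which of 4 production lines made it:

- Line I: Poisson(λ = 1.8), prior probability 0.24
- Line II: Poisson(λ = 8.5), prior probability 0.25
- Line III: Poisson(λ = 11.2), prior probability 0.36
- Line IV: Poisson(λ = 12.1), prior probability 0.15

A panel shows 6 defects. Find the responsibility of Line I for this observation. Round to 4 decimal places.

0.0411

Posterior ∝ prior × likelihood, so P(k | x) ∝ P(Z=k) f_k(x); normalise over all components.
Evaluate each component's likelihood at the observed value:
  p_I = e^(−1.8)·1.8^6/6! = 0.00780859
  p_II = e^(−8.5)·8.5^6/6! = 0.106581
  p_III = e^(−11.2)·11.2^6/6! = 0.0374867
  p_IV = e^(−12.1)·12.1^6/6! = 0.0242335
Unnormalised posteriors:
  P(Z=I)·p_I = 0.24 × 0.00780859 = 0.00187406
  P(Z=II)·p_II = 0.25 × 0.106581 = 0.0266451
  P(Z=III)·p_III = 0.36 × 0.0374867 = 0.0134952
  P(Z=IV)·p_IV = 0.15 × 0.0242335 = 0.00363503
Denominator: 0.00187406 + 0.0266451 + 0.0134952 + 0.00363503 = 0.0456494
Responsibility of Line I: 0.00187406 / 0.0456494 ≈ 0.0411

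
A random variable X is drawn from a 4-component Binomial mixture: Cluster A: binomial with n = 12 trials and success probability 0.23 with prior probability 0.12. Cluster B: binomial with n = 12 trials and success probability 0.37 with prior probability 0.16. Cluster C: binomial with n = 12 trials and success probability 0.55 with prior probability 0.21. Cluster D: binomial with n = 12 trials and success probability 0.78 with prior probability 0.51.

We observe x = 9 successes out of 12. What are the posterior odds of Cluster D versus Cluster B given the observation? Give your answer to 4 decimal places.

111.6176

Since P(k|x) ∝ π_k f_k(x), the posterior odds are π_i f_i(x) / (π_j f_j(x)).
Evaluate each component's likelihood at the observed value:
  f_A = 0.000180903
  f_B = 0.00714924
  f_C = 0.0923261
  f_D = 0.250347
Odds = (0.51/0.16) × (0.250347/0.00714924) = 3.1875 × 35.0173 ≈ 111.6176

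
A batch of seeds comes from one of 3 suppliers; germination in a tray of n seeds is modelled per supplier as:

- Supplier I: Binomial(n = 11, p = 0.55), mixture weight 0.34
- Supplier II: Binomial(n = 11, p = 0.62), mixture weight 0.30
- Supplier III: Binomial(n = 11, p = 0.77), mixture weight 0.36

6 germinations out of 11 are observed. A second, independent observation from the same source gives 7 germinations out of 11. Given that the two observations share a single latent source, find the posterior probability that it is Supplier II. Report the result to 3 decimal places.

0.432

Apply Bayes' rule: the posterior for each component is proportional to its prior times its likelihood at x.
Since both observations come from the same component, the likelihood for component k is f_k(x₁)·f_k(x₂).
  L_I = [C(11,6)·0.55^6·0.45^5 = 462·0.0276806·0.0184528 = 0.235983] × [0.206017] = 0.0486165
  L_II = [C(11,6)·0.62^6·0.38^5 = 462·0.0568002·0.00792352 = 0.207927] × [0.24232] = 0.0503849
  L_III = [C(11,6)·0.77^6·0.23^5 = 462·0.208422·0.000643634 = 0.0619763] × [0.148204] = 0.00918514
Weight by the priors:
  P(Z=I)·L_I = 0.34 × 0.0486165 = 0.0165296
  P(Z=II)·L_II = 0.30 × 0.0503849 = 0.0151155
  P(Z=III)·L_III = 0.36 × 0.00918514 = 0.00330665
Denominator: 0.0165296 + 0.0151155 + 0.00330665 = 0.0349517
So the posterior for Supplier II is 0.0151155 / 0.0349517 ≈ 0.432.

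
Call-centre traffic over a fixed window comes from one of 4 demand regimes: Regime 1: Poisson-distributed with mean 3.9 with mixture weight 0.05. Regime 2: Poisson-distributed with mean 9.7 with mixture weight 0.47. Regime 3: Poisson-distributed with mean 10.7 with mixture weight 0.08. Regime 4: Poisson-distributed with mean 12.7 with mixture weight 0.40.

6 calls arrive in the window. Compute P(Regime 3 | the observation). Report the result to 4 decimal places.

Apply Bayes' rule: the posterior for each component is proportional to its prior times its likelihood at x.
Evaluate each component's likelihood at the observed value:
  L_1 = 0.0989251
  L_2 = 0.0708992
  L_3 = 0.0469915
  L_4 = 0.0177807
Unnormalised posteriors:
  P(Z=1)·L_1 = 0.05 × 0.0989251 = 0.00494626
  P(Z=2)·L_2 = 0.47 × 0.0708992 = 0.0333226
  P(Z=3)·L_3 = 0.08 × 0.0469915 = 0.00375932
  P(Z=4)·L_4 = 0.40 × 0.0177807 = 0.0071123
Normaliser: 0.00494626 + 0.0333226 + 0.00375932 + 0.0071123 = 0.0491405
P(Regime 3 | data) ≈ 0.0765

0.0765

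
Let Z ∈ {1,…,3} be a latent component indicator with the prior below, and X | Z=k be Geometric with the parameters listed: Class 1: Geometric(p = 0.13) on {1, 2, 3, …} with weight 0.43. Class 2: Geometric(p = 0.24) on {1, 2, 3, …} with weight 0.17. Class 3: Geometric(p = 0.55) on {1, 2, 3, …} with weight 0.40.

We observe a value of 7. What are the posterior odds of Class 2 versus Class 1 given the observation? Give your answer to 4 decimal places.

0.3244

The posterior odds equal the prior odds times the likelihood ratio: (P(Z=i)/P(Z=j))·(f_i(x)/f_j(x)).
Evaluate each component's likelihood at the observed value:
  f_1 = 0.0563714
  f_2 = 0.046248
  f_3 = 0.00456707
Odds = (0.17/0.43) × (0.046248/0.0563714) = 0.395349 × 0.820416 ≈ 0.3244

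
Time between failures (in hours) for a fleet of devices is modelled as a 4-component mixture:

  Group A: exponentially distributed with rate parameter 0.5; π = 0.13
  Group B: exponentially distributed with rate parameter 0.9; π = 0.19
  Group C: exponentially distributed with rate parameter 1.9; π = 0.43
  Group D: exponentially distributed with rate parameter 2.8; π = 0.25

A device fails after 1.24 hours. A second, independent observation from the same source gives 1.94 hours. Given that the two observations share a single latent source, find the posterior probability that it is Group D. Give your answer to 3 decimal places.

By Bayes' theorem, P(k | x) = π_k f_k(x) / Σ_j π_j f_j(x).
Since both observations come from the same component, the likelihood for component k is f_k(x₁)·f_k(x₂).
  L_A = [0.5·e^(−0.5·1.24) = 0.5·e^(−0.6200) = 0.268972] × [0.189542] = 0.0509814
  L_B = [0.9·e^(−0.9·1.24) = 0.9·e^(−1.1160) = 0.294829] × [0.157023] = 0.046295
  L_C = [1.9·e^(−1.9·1.24) = 1.9·e^(−2.3560) = 0.180117] × [0.047637] = 0.00858025
  L_D = [2.8·e^(−2.8·1.24) = 2.8·e^(−3.4720) = 0.0869536] × [0.0122481] = 0.00106502
Unnormalised posteriors:
  π_A·L_A = 0.13 × 0.0509814 = 0.00662758
  π_B·L_B = 0.19 × 0.046295 = 0.00879605
  π_C·L_C = 0.43 × 0.00858025 = 0.00368951
  π_D·L_D = 0.25 × 0.00106502 = 0.000266255
Evidence: 0.00662758 + 0.00879605 + 0.00368951 + 0.000266255 = 0.0193794
P(Group D | x) ≈ 0.014

0.014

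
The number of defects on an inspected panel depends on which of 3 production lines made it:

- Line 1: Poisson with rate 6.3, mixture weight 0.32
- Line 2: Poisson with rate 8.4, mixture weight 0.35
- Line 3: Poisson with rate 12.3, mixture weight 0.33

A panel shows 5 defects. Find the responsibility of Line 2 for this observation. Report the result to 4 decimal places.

0.3448

P(component k | x) = π_k·f_k(x) / marginal(x), where marginal(x) = Σ_j π_j·f_j(x).
Component likelihoods at x = 5 defects:
  f_1 = e^(−6.3)·6.3^5/5! = 0.151868
  f_2 = e^(−8.4)·8.4^5/5! = 0.0783685
  f_3 = e^(−12.3)·12.3^5/5! = 0.0106788
Prior × likelihood for each component:
  π_1·f_1 = 0.32 × 0.151868 = 0.0485978
  π_2·f_2 = 0.35 × 0.0783685 = 0.027429
  π_3·f_3 = 0.33 × 0.0106788 = 0.003524
Denominator: 0.0485978 + 0.027429 + 0.003524 = 0.0795507
So the posterior for Line 2 is 0.027429 / 0.0795507 ≈ 0.3448.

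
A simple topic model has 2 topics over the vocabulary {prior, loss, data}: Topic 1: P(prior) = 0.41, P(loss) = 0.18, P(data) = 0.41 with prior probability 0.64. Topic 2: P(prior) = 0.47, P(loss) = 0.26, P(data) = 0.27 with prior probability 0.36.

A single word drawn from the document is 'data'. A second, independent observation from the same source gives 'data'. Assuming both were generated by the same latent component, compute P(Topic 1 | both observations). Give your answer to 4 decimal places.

P(component k | x) = π_k·f_k(x) / marginal(x), where marginal(x) = Σ_j π_j·f_j(x).
Since both observations come from the same component, the likelihood for component k is f_k(x₁)·f_k(x₂).
  f_1 = [0.41] × [0.41] = 0.1681
  f_2 = [0.27] × [0.27] = 0.0729
Weight by the priors:
  π_1·f_1 = 0.64 × 0.1681 = 0.107584
  π_2·f_2 = 0.36 × 0.0729 = 0.026244
Denominator: 0.107584 + 0.026244 = 0.133828
Responsibility of Topic 1: 0.107584 / 0.133828 ≈ 0.8039

0.8039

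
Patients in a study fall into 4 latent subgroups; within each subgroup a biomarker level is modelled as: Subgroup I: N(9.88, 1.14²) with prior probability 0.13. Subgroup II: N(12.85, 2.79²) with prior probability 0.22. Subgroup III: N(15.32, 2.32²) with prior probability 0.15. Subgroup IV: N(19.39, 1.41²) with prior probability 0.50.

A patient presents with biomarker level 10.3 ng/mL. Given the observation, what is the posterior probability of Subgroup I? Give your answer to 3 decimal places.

Apply Bayes' rule: the posterior for each component is proportional to its prior times its likelihood at x.
Evaluate each component's likelihood at the observed value:
  L_I = 0.326987
  L_II = 0.0941695
  L_III = 0.0165477
  L_IV = 2.67153e-10
Weight by the priors:
  P(Z=I)·L_I = 0.13 × 0.326987 = 0.0425084
  P(Z=II)·L_II = 0.22 × 0.0941695 = 0.0207173
  P(Z=III)·L_III = 0.15 × 0.0165477 = 0.00248216
  P(Z=IV)·L_IV = 0.50 × 2.67153e-10 = 1.33577e-10
Sum: 0.0425084 + 0.0207173 + 0.00248216 + 1.33577e-10 = 0.0657078
P(Subgroup I | x) = 0.0425084 / 0.0657078 ≈ 0.647

0.647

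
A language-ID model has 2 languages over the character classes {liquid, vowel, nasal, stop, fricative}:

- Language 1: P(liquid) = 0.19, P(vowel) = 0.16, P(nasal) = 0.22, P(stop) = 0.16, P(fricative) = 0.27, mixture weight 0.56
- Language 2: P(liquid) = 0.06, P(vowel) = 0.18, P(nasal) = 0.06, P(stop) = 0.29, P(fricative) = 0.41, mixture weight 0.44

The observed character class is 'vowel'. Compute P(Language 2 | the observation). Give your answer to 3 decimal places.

Apply Bayes' rule: the posterior for each component is proportional to its prior times its likelihood at x.
Categorical probabilities:
  p_1 = P(vowel | comp) = 0.16
  p_2 = P(vowel | comp) = 0.18
Weight by the priors:
  P(Z=1)·p_1 = 0.56 × 0.16 = 0.0896
  P(Z=2)·p_2 = 0.44 × 0.18 = 0.0792
Evidence: 0.0896 + 0.0792 = 0.1688
P(Language 2 | data) ≈ 0.469

0.469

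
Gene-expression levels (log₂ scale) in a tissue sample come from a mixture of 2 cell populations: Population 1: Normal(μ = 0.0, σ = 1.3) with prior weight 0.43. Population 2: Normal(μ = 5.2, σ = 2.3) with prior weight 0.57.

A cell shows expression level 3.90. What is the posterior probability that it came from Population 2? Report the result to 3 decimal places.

By Bayes' theorem, P(k | x) = w_k f_k(x) / Σ_j w_j f_j(x).
Normal densities:
  L_1 = (1/(1.3·√(2π)))·exp(−(3.90−0.0)²/(2·1.3²)) = 0.306879·exp(-4.50000) = 0.00340911
  L_2 = (1/(2.3·√(2π)))·exp(−(3.90−5.2)²/(2·2.3²)) = 0.173453·exp(-0.15974) = 0.147846
Prior × likelihood for each component:
  w_1·L_1 = 0.43 × 0.00340911 = 0.00146592
  w_2·L_2 = 0.57 × 0.147846 = 0.0842723
Sum: 0.00146592 + 0.0842723 = 0.0857382
P(Population 2 | data) ≈ 0.983

0.983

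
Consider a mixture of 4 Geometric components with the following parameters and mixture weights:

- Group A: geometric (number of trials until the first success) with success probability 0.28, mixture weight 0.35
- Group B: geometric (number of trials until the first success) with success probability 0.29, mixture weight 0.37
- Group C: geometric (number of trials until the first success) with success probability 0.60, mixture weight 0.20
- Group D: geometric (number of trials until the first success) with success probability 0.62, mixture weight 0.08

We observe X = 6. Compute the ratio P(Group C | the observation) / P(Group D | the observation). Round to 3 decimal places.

3.127

The posterior odds equal the prior odds times the likelihood ratio: (π_i/π_j)·(f_i(x)/f_j(x)).
Evaluate each component's likelihood at the observed value:
  p_A = 0.28·(1−0.28)^5 = 0.28·0.193492 = 0.0541777
  p_B = 0.29·(1−0.29)^5 = 0.29·0.180423 = 0.0523227
  p_C = 0.60·(1−0.60)^5 = 0.60·0.01024 = 0.006144
  p_D = 0.62·(1−0.62)^5 = 0.62·0.00792352 = 0.00491258
0.0012288 / 0.000393006 ≈ 3.127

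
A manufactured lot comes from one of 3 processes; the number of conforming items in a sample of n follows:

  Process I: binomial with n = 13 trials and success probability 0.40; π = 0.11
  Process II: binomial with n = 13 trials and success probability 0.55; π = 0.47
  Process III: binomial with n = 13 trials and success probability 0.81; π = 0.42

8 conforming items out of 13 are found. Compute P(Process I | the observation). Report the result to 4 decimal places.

Apply Bayes' rule: the posterior for each component is proportional to its prior times its likelihood at x.
Component likelihoods at x = 8 conforming items out of 13:
  f_I = C(13,8)·0.40^8·0.60^5 = 1287·0.00065536·0.07776 = 0.0655865
  f_II = C(13,8)·0.55^8·0.45^5 = 1287·0.00837339·0.0184528 = 0.198858
  f_III = C(13,8)·0.81^8·0.19^5 = 1287·0.185302·0.00024761 = 0.0590509
Multiply by the mixture weights:
  P(Z=I)·f_I = 0.11 × 0.0655865 = 0.00721452
  P(Z=II)·f_II = 0.47 × 0.198858 = 0.0934632
  P(Z=III)·f_III = 0.42 × 0.0590509 = 0.0248014
Marginal: 0.00721452 + 0.0934632 + 0.0248014 = 0.125479
P(Process I | the observation) = 0.00721452 / 0.125479 ≈ 0.0575

0.0575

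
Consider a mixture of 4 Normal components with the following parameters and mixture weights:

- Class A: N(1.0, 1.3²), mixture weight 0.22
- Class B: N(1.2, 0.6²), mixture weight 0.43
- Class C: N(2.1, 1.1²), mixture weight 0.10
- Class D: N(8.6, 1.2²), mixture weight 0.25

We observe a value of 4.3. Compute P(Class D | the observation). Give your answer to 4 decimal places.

Posterior ∝ prior × likelihood, so P(k | x) ∝ π_k f_k(x); normalise over all components.
Evaluate each component's likelihood at the observed value:
  L_A = (1/(1.3·√(2π)))·exp(−(4.3−1.0)²/(2·1.3²)) = 0.306879·exp(-3.22189) = 0.0122382
  L_B = (1/(0.6·√(2π)))·exp(−(4.3−1.2)²/(2·0.6²)) = 0.664904·exp(-13.34722) = 1.06202e-06
  L_C = (1/(1.1·√(2π)))·exp(−(4.3−2.1)²/(2·1.1²)) = 0.362675·exp(-2.00000) = 0.0490827
  L_D = (1/(1.2·√(2π)))·exp(−(4.3−8.6)²/(2·1.2²)) = 0.332452·exp(-6.42014) = 0.000541375
Multiply by the mixture weights:
  π_A·L_A = 0.22 × 0.0122382 = 0.0026924
  π_B·L_B = 0.43 × 1.06202e-06 = 4.5667e-07
  π_C·L_C = 0.10 × 0.0490827 = 0.00490827
  π_D·L_D = 0.25 × 0.000541375 = 0.000135344
Evidence: 0.0026924 + 4.5667e-07 + 0.00490827 + 0.000135344 = 0.00773647
Responsibility of Class D: 0.000135344 / 0.00773647 ≈ 0.0175

0.0175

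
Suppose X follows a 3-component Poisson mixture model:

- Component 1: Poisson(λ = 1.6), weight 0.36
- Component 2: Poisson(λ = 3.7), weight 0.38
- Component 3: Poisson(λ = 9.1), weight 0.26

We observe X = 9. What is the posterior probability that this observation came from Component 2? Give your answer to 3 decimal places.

Apply Bayes' rule: the posterior for each component is proportional to its prior times its likelihood at x.
Poisson probabilities:
  f_1 = 3.82336e-05
  f_2 = 0.00885448
  f_3 = 0.131683
Prior × likelihood for each component:
  P(Z=1)·f_1 = 0.36 × 3.82336e-05 = 1.37641e-05
  P(Z=2)·f_2 = 0.38 × 0.00885448 = 0.0033647
  P(Z=3)·f_3 = 0.26 × 0.131683 = 0.0342376
Denominator: 1.37641e-05 + 0.0033647 + 0.0342376 = 0.037616
So the posterior for Component 2 is 0.0033647 / 0.037616 ≈ 0.089.

0.089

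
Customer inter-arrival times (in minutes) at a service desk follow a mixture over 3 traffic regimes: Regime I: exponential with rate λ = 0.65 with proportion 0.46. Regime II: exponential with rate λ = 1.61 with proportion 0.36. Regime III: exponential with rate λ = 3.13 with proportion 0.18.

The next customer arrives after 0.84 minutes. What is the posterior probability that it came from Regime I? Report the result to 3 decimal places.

Apply Bayes' rule: the posterior for each component is proportional to its prior times its likelihood at x.
Exponential densities:
  L_I = 0.65·e^(−0.65·0.84) = 0.65·e^(−0.5460) = 0.37652
  L_II = 1.61·e^(−1.61·0.84) = 1.61·e^(−1.3524) = 0.416376
  L_III = 3.13·e^(−3.13·0.84) = 3.13·e^(−2.6292) = 0.225786
Weight by the priors:
  π_I·L_I = 0.46 × 0.37652 = 0.173199
  π_II·L_II = 0.36 × 0.416376 = 0.149895
  π_III·L_III = 0.18 × 0.225786 = 0.0406415
Marginal: 0.173199 + 0.149895 + 0.0406415 = 0.363736
So the posterior for Regime I is 0.173199 / 0.363736 ≈ 0.476.

0.476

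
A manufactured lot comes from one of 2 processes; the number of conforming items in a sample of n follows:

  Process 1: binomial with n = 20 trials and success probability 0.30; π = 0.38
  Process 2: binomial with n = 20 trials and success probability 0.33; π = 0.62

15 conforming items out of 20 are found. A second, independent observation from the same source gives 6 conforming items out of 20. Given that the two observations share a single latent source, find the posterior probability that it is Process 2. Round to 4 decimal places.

0.8401

Apply Bayes' rule: the posterior for each component is proportional to its prior times its likelihood at x.
Since both observations come from the same component, the likelihood for component k is f_k(x₁)·f_k(x₂).
  p_1 = [C(20,15)·0.30^15·0.70^5 = 15504·1.43489e-08·0.16807 = 3.73898e-05] × [0.191639] = 7.16534e-06
  p_2 = [C(20,15)·0.33^15·0.67^5 = 15504·5.99389e-08·0.135013 = 0.000125466] × [0.183872] = 2.30697e-05
Multiply by the mixture weights:
  w_1·p_1 = 0.38 × 7.16534e-06 = 2.72283e-06
  w_2·p_2 = 0.62 × 2.30697e-05 = 1.43032e-05
Normaliser: 2.72283e-06 + 1.43032e-05 = 1.7026e-05
Responsibility of Process 2: 1.43032e-05 / 1.7026e-05 ≈ 0.8401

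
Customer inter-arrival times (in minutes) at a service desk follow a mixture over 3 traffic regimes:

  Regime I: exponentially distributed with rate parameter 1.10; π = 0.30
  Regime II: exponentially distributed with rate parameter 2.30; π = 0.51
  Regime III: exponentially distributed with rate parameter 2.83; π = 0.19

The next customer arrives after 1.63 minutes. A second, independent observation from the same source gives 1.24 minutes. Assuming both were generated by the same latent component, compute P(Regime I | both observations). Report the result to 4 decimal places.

By Bayes' theorem, P(k | x) = w_k f_k(x) / Σ_j w_j f_j(x).
Since both observations come from the same component, the likelihood for component k is f_k(x₁)·f_k(x₂).
  L_I = [0.183106] × [0.2812] = 0.0514894
  L_II = [0.0541449] × [0.132776] = 0.00718915
  L_III = [0.0280821] × [0.084676] = 0.00237788
Multiply by the mixture weights:
  w_I·L_I = 0.30 × 0.0514894 = 0.0154468
  w_II·L_II = 0.51 × 0.00718915 = 0.00366647
  w_III·L_III = 0.19 × 0.00237788 = 0.000451797
Sum: 0.0154468 + 0.00366647 + 0.000451797 = 0.0195651
So the posterior for Regime I is 0.0154468 / 0.0195651 ≈ 0.7895.

0.7895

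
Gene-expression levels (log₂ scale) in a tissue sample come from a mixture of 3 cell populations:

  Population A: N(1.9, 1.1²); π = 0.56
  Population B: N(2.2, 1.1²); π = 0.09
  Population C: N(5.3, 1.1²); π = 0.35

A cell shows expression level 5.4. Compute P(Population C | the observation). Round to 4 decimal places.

0.9863

Apply Bayes' rule: the posterior for each component is proportional to its prior times its likelihood at x.
Evaluate each component's likelihood at the observed value:
  L_A = (1/(1.1·√(2π)))·exp(−(5.4−1.9)²/(2·1.1²)) = 0.362675·exp(-5.06198) = 0.00229681
  L_B = (1/(1.1·√(2π)))·exp(−(5.4−2.2)²/(2·1.1²)) = 0.362675·exp(-4.23140) = 0.00527038
  L_C = (1/(1.1·√(2π)))·exp(−(5.4−5.3)²/(2·1.1²)) = 0.362675·exp(-0.00413) = 0.361179
Prior × likelihood for each component:
  w_A·L_A = 0.56 × 0.00229681 = 0.00128622
  w_B·L_B = 0.09 × 0.00527038 = 0.000474334
  w_C·L_C = 0.35 × 0.361179 = 0.126413
Sum: 0.00128622 + 0.000474334 + 0.126413 = 0.128173
Responsibility of Population C: 0.126413 / 0.128173 ≈ 0.9863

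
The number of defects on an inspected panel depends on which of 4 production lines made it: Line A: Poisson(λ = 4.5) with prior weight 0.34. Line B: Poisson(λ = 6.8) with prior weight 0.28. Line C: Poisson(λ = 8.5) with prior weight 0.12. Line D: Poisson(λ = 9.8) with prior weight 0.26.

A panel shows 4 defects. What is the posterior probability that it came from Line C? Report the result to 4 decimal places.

The responsibility of component k is π_k f_k(x) divided by Σ_j π_j f_j(x).
Poisson probabilities:
  L_A = e^(−4.5)·4.5^4/4! = 0.189808
  L_B = e^(−6.8)·6.8^4/4! = 0.0992252
  L_C = e^(−8.5)·8.5^4/4! = 0.0442549
  L_D = e^(−9.8)·9.8^4/4! = 0.0213112
Unnormalised posteriors:
  π_A·L_A = 0.34 × 0.189808 = 0.0645346
  π_B·L_B = 0.28 × 0.0992252 = 0.0277831
  π_C·L_C = 0.12 × 0.0442549 = 0.00531059
  π_D·L_D = 0.26 × 0.0213112 = 0.0055409
Marginal: 0.0645346 + 0.0277831 + 0.00531059 + 0.0055409 = 0.103169
So the posterior for Line C is 0.00531059 / 0.103169 ≈ 0.0515.

0.0515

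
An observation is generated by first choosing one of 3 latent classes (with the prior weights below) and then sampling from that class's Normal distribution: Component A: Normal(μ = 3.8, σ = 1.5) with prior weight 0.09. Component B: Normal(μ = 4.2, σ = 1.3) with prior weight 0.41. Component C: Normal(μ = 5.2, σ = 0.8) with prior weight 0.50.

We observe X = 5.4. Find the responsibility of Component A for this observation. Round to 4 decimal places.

By Bayes' theorem, P(k | x) = w_k f_k(x) / Σ_j w_j f_j(x).
Evaluate each component's likelihood at the observed value:
  p_A = 0.150575
  p_B = 0.20042
  p_C = 0.483335
Prior × likelihood for each component:
  w_A·p_A = 0.09 × 0.150575 = 0.0135518
  w_B·p_B = 0.41 × 0.20042 = 0.0821723
  w_C·p_C = 0.50 × 0.483335 = 0.241668
Normaliser: 0.0135518 + 0.0821723 + 0.241668 = 0.337392
So the posterior for Component A is 0.0135518 / 0.337392 ≈ 0.0402.

0.0402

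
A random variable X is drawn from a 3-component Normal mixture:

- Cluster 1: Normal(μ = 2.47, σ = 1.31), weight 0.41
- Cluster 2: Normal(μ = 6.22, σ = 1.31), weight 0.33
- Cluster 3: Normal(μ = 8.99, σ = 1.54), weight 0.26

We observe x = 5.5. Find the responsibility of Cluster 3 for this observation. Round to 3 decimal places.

The responsibility of component k is w_k f_k(x) divided by Σ_j w_j f_j(x).
Evaluate each component's likelihood at the observed value:
  L_1 = 0.0209861
  L_2 = 0.261844
  L_3 = 0.0198683
Unnormalised posteriors:
  w_1·L_1 = 0.41 × 0.0209861 = 0.00860428
  w_2·L_2 = 0.33 × 0.261844 = 0.0864086
  w_3·L_3 = 0.26 × 0.0198683 = 0.00516576
Marginal: 0.00860428 + 0.0864086 + 0.00516576 = 0.100179
Responsibility of Cluster 3: 0.00516576 / 0.100179 ≈ 0.052

0.052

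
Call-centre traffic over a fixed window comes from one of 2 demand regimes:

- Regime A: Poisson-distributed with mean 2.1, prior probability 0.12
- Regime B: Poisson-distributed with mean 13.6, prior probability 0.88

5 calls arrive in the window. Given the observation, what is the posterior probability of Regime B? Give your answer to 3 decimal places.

0.458

P(component k | x) = π_k·f_k(x) / marginal(x), where marginal(x) = Σ_j π_j·f_j(x).
Component likelihoods at x = 5 calls:
  f_A = e^(−2.1)·2.1^5/5! = 0.041677
  f_B = e^(−13.6)·13.6^5/5! = 0.00480959
Weight by the priors:
  π_A·f_A = 0.12 × 0.041677 = 0.00500124
  π_B·f_B = 0.88 × 0.00480959 = 0.00423244
Sum: 0.00500124 + 0.00423244 = 0.00923369
Responsibility of Regime B: 0.00423244 / 0.00923369 ≈ 0.458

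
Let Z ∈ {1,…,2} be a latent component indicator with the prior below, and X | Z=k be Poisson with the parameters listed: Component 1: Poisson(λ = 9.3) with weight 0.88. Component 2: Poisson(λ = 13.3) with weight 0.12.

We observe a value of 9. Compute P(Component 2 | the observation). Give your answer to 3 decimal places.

0.059

Apply Bayes' rule: the posterior for each component is proportional to its prior times its likelihood at x.
Evaluate each component's likelihood at the observed value:
  L_1 = 0.131113
  L_2 = 0.0600876
Unnormalised posteriors:
  w_1·L_1 = 0.88 × 0.131113 = 0.115379
  w_2·L_2 = 0.12 × 0.0600876 = 0.00721052
Sum: 0.115379 + 0.00721052 = 0.12259
Responsibility of Component 2: 0.00721052 / 0.12259 ≈ 0.059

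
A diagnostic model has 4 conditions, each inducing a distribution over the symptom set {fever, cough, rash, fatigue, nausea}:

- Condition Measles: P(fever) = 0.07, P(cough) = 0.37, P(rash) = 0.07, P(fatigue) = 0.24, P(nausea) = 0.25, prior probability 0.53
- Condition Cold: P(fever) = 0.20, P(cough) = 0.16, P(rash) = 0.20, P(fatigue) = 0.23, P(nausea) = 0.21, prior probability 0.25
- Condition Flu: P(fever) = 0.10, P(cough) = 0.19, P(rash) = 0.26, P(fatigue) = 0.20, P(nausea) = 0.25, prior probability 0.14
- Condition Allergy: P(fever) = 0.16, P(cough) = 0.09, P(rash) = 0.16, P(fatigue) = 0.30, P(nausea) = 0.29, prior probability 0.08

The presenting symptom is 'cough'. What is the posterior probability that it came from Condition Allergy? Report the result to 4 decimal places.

0.0267

By Bayes' theorem, P(k | x) = w_k f_k(x) / Σ_j w_j f_j(x).
Categorical probabilities:
  f_Measles = 0.37
  f_Cold = 0.16
  f_Flu = 0.19
  f_Allergy = 0.09
Unnormalised posteriors:
  w_Measles·f_Measles = 0.53 × 0.37 = 0.1961
  w_Cold·f_Cold = 0.25 × 0.16 = 0.04
  w_Flu·f_Flu = 0.14 × 0.19 = 0.0266
  w_Allergy·f_Allergy = 0.08 × 0.09 = 0.0072
Marginal: 0.1961 + 0.04 + 0.0266 + 0.0072 = 0.2699
P(Condition Allergy | data) = 0.0072 / 0.2699 ≈ 0.0267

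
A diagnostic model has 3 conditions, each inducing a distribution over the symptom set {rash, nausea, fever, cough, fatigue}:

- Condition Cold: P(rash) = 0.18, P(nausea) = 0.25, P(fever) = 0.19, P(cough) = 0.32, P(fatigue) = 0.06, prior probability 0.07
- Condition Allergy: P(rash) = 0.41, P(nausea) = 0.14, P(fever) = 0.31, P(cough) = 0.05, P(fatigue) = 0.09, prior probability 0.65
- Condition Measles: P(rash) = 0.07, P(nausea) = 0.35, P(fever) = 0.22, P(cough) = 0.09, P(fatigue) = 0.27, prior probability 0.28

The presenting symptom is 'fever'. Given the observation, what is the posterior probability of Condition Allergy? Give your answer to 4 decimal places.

0.7290

Apply Bayes' rule: the posterior for each component is proportional to its prior times its likelihood at x.
Categorical probabilities:
  L_Cold = 0.19
  L_Allergy = 0.31
  L_Measles = 0.22
Prior × likelihood for each component:
  P(Z=Cold)·L_Cold = 0.07 × 0.19 = 0.0133
  P(Z=Allergy)·L_Allergy = 0.65 × 0.31 = 0.2015
  P(Z=Measles)·L_Measles = 0.28 × 0.22 = 0.0616
Marginal: 0.0133 + 0.2015 + 0.0616 = 0.2764
Responsibility of Condition Allergy: 0.2015 / 0.2764 ≈ 0.7290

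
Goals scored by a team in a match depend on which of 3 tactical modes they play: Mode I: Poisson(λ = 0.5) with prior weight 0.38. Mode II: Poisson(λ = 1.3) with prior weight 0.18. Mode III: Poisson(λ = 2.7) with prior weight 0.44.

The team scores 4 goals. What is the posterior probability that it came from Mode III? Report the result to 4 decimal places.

0.9105

The responsibility of component k is P(Z=k) f_k(x) divided by Σ_j P(Z=j) f_j(x).
Component likelihoods at x = 4 goals:
  L_I = e^(−0.5)·0.5^4/4! = 0.00157951
  L_II = e^(−1.3)·1.3^4/4! = 0.0324324
  L_III = e^(−2.7)·2.7^4/4! = 0.148816
Weight by the priors:
  P(Z=I)·L_I = 0.38 × 0.00157951 = 0.000600213
  P(Z=II)·L_II = 0.18 × 0.0324324 = 0.00583784
  P(Z=III)·L_III = 0.44 × 0.148816 = 0.0654789
Marginal: 0.000600213 + 0.00583784 + 0.0654789 = 0.071917
P(Mode III | data) = 0.0654789 / 0.071917 ≈ 0.9105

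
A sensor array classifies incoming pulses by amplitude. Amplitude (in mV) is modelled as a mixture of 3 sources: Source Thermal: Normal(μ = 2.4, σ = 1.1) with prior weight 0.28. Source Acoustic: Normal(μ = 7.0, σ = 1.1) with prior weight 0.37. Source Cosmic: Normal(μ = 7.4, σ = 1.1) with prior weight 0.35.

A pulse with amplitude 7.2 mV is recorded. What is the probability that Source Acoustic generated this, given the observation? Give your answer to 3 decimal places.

0.514

The responsibility of component k is w_k f_k(x) divided by Σ_j w_j f_j(x).
Normal densities:
  L_Thermal = (1/(1.1·√(2π)))·exp(−(7.2−2.4)²/(2·1.1²)) = 0.362675·exp(-9.52066) = 2.65917e-05
  L_Acoustic = (1/(1.1·√(2π)))·exp(−(7.2−7.0)²/(2·1.1²)) = 0.362675·exp(-0.01653) = 0.356729
  L_Cosmic = (1/(1.1·√(2π)))·exp(−(7.2−7.4)²/(2·1.1²)) = 0.362675·exp(-0.01653) = 0.356729
Unnormalised posteriors:
  w_Thermal·L_Thermal = 0.28 × 2.65917e-05 = 7.44569e-06
  w_Acoustic·L_Acoustic = 0.37 × 0.356729 = 0.13199
  w_Cosmic·L_Cosmic = 0.35 × 0.356729 = 0.124855
Sum: 7.44569e-06 + 0.13199 + 0.124855 = 0.256853
P(Source Acoustic | x) ≈ 0.514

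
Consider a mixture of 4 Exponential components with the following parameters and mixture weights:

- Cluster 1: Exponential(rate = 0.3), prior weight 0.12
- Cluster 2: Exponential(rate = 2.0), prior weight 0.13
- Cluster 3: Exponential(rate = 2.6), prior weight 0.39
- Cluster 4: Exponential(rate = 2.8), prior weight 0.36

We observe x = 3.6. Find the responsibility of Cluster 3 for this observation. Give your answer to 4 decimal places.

Apply Bayes' rule: the posterior for each component is proportional to its prior times its likelihood at x.
Component likelihoods at x = 3.6:
  p_1 = 0.3·e^(−0.3·3.6) = 0.3·e^(−1.0800) = 0.101879
  p_2 = 2.0·e^(−2.0·3.6) = 2.0·e^(−7.2000) = 0.00149317
  p_3 = 2.6·e^(−2.6·3.6) = 2.6·e^(−9.3600) = 0.00022386
  p_4 = 2.8·e^(−2.8·3.6) = 2.8·e^(−10.0800) = 0.000117346
Multiply by the mixture weights:
  π_1·p_1 = 0.12 × 0.101879 = 0.0122254
  π_2·p_2 = 0.13 × 0.00149317 = 0.000194112
  π_3·p_3 = 0.39 × 0.00022386 = 8.73055e-05
  π_4·p_4 = 0.36 × 0.000117346 = 4.22447e-05
Marginal: 0.0122254 + 0.000194112 + 8.73055e-05 + 4.22447e-05 = 0.0125491
So the posterior for Cluster 3 is 8.73055e-05 / 0.0125491 ≈ 0.0070.

0.0070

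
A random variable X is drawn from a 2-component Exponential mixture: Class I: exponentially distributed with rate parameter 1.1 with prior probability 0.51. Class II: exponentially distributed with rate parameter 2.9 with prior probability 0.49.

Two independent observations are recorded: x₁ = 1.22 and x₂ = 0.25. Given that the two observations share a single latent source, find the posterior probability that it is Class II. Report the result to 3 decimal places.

Posterior ∝ prior × likelihood, so P(k | x) ∝ w_k f_k(x); normalise over all components.
Since both observations come from the same component, the likelihood for component k is f_k(x₁)·f_k(x₂).
  L_I = [0.287455] × [0.835529] = 0.240177
  L_II = [0.0843071] × [1.40454] = 0.118413
Multiply by the mixture weights:
  w_I·L_I = 0.51 × 0.240177 = 0.12249
  w_II·L_II = 0.49 × 0.118413 = 0.0580223
Marginal: 0.12249 + 0.0580223 = 0.180512
So the posterior for Class II is 0.0580223 / 0.180512 ≈ 0.321.

0.321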